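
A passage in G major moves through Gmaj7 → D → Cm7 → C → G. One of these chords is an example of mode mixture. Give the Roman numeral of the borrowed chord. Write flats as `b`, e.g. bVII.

iv7

The diatonic triads in G major are G, Am, Bm, C, D, Em, F#dim. Of the given chords, Gmaj7, D, C and G are diatonic. But Cm7 (C–Eb–G–Bb) is foreign: the diatonic IV on degree 4 is C, whereas Cm7 comes from G minor. It is labeled iv7.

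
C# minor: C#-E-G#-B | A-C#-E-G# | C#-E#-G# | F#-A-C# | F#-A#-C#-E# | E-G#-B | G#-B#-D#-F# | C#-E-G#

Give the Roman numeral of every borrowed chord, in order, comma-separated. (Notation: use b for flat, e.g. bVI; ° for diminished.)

C# minor has the diatonic set C#m, D#dim, E, F#m, G#, A, B (with V from harmonic minor). Of the given chords, C#–E–G#–B = C#m7, A–C#–E–G# = Amaj7, F#–A–C# = F#m, E–G#–B = E, G#–B#–D#–F# = G#7 and C#–E–G# = C#m are diatonic. C#–E#–G# is not: scale degree 1 in C# minor carries C#m (i). In C# major the chord on that degree is C#, so here it functions as I, borrowed from the parallel major. F#–A#–C#–E# is not: scale degree 4 in C# minor carries F#m (iv). In C# major the chord on that degree is F#maj7, so here it functions as IVmaj7, borrowed from the parallel major.

I, IVmaj7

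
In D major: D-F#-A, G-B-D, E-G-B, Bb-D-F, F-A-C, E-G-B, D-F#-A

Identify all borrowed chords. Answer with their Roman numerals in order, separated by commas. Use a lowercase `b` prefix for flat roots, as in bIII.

D major has the diatonic set D, Em, F#m, G, A, Bm, C#dim. D–F#–A = D, G–B–D = G and E–G–B = Em are all diatonic. Bb–D–F is not: scale degree 6 in D major carries Bm (vi). In D minor the chord on that degree is Bb, so here it functions as bVI, borrowed from the parallel minor. F–A–C is not: scale degree 3 in D major carries F#m (iii). In D minor the chord on that degree is F, so here it functions as bIII, borrowed from the parallel minor.

bVI, bIII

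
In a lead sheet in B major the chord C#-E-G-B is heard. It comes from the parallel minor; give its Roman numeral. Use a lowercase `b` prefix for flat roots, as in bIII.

The root C# is the diatonic 2nd degree of B major; the borrowing shows in the chord quality. Diatonically B major has C#m (ii) on that degree; C#–E–G–B is instead the half-diminished-seventh chord native to B minor, so it takes the label iiø7.

iiø7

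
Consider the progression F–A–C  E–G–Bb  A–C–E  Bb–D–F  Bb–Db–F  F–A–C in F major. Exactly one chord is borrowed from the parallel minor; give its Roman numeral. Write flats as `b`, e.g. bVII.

F major has the diatonic set F, Gm, Am, Bb, C, Dm, Edim. F–A–C = F, E–G–Bb = Edim, A–C–E = Am and Bb–D–F = Bb all belong to that set. But Bb–Db–F is foreign: the diatonic IV on degree 4 is Bb, whereas Bbm comes from F minor. It is labeled iv.

iv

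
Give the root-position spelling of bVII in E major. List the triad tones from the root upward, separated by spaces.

Scale degree 7 in E major is D#. bVII uses the lowered form, D, taken from E minor. Stacking thirds in E minor on D gives D–F#–A.

D F# A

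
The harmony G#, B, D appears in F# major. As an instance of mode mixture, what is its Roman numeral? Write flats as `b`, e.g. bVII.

ii°

G# is scale degree 2 in F# major. G#–B–D is a diminished chord — the form found in F# minor, not the diatonic ii (G#m). Borrowed into F# major it is written ii°.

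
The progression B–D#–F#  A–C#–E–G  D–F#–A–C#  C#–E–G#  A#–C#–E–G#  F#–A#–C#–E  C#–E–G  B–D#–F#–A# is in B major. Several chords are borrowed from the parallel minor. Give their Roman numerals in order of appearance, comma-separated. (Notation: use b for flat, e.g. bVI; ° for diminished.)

bVII7, bIIImaj7, ii°

In B major the diatonic chords are B, C#m, D#m, E, F#, G#m, A#dim. B–D#–F# = B, C#–E–G# = C#m, A#–C#–E–G# = A#m7b5, F#–A#–C#–E = F#7 and B–D#–F#–A# = Bmaj7 are all diatonic. But A–C#–E–G is foreign: the diatonic vii° on degree 7 is A#dim, whereas A7 comes from B minor. It is labeled bVII7. But D–F#–A–C# is foreign: the diatonic iii on degree 3 is D#m, whereas Dmaj7 comes from B minor. It is labeled bIIImaj7. But C#–E–G is foreign: the diatonic ii on degree 2 is C#m, whereas C#dim comes from B minor. It is labeled ii°.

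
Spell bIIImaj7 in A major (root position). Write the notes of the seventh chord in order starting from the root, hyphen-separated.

bIIImaj7 is built on the lowered scale degree 3. In A major degree 3 is C#; lowered it becomes C. In A minor the chord on C is C–E–G–B.

C-E-G-B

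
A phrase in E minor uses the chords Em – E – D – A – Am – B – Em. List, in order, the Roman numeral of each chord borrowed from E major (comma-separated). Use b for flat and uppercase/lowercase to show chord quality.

I, IV

In E minor (with V from harmonic minor) the diatonic chords are Em, F#dim, G, Am, B, C, D. Of the given chords, Em, D, Am and B are diatonic. E (E–G#–B) doesn't fit — on degree 1 E minor would have Em (i). E is the degree-1 chord of E major, so it is the borrowed I. A (A–C#–E) doesn't fit — on degree 4 E minor would have Am (iv). A is the degree-4 chord of E major, so it is the borrowed IV.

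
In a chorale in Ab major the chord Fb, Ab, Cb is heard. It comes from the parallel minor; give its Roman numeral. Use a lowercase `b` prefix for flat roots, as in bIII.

bVI

In Ab major scale degree 6 is F; Fb is its lowered form, from Ab minor. Fb–Ab–Cb is a major chord — the form found in Ab minor, not the diatonic vi (Fm). Borrowed into Ab major it is written bVI.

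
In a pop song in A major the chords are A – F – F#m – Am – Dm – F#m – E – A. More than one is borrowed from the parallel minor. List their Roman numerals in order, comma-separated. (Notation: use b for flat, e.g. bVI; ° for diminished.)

A major has the diatonic set A, Bm, C#m, D, E, F#m, G#dim. A, F#m and E all belong to that set. F (F–A–C) is not: scale degree 6 in A major carries F#m (vi). In A minor the chord on that degree is F, so here it functions as bVI, borrowed from the parallel minor. Am (A–C–E) is not: scale degree 1 in A major carries A (I). In A minor the chord on that degree is Am, so here it functions as i, borrowed from the parallel minor. Dm (D–F–A) is not: scale degree 4 in A major carries D (IV). In A minor the chord on that degree is Dm, so here it functions as iv, borrowed from the parallel minor.

bVI, i, iv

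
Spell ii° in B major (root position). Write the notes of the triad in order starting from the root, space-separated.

The root, C#, is scale degree 2 — the same note in B major and B minor; only the chord quality changes. In B minor the chord on C# is C#–E–G.

C# E G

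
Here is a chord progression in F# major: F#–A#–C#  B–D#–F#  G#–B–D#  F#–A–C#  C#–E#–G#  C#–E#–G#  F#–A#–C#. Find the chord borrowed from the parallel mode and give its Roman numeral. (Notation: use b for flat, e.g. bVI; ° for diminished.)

i

F# major has the diatonic set F#, G#m, A#m, B, C#, D#m, E#dim. F#–A#–C# = F#, B–D#–F# = B, G#–B–D# = G#m and C#–E#–G# = C# are all diatonic. F#–A–C# is not: scale degree 1 in F# major carries F# (I). In F# minor the chord on that degree is F#m, so here it functions as i, borrowed from the parallel minor.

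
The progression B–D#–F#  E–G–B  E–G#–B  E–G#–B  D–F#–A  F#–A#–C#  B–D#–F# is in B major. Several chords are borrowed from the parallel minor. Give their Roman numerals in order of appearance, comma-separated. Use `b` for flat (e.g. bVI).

The diatonic triads in B major are B, C#m, D#m, E, F#, G#m, A#dim. B–D#–F# = B, E–G#–B = E and F#–A#–C# = F# are all diatonic. But E–G–B is foreign: the diatonic IV on degree 4 is E, whereas Em comes from B minor. It is labeled iv. D–F#–A doesn't fit — on degree 3 B major would have D#m (iii). D is the degree-3 chord of B minor, so it is the borrowed bIII.

iv, bIII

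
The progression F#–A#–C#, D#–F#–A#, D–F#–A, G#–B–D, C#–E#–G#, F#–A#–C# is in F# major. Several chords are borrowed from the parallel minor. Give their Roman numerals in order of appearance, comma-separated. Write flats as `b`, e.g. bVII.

The diatonic triads in F# major are F#, G#m, A#m, B, C#, D#m, E#dim. F#–A#–C# = F#, D#–F#–A# = D#m and C#–E#–G# = C# are all diatonic. D–F#–A doesn't fit — on degree 6 F# major would have D#m (vi). D is the degree-6 chord of F# minor, so it is the borrowed bVI. But G#–B–D is foreign: the diatonic ii on degree 2 is G#m, whereas G#dim comes from F# minor. It is labeled ii°.

bVI, ii°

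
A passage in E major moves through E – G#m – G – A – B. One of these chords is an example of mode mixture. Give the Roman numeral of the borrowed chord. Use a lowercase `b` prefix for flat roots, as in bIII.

E major has the diatonic set E, F#m, G#m, A, B, C#m, D#dim. E, G#m, A and B all belong to that set. But G (G–B–D) is foreign: the diatonic iii on degree 3 is G#m, whereas G comes from E minor. It is labeled bIII.

bIII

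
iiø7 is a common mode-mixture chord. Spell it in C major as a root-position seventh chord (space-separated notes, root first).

The root, D, is scale degree 2 — the same note in C major and C minor; only the chord quality changes. Building the half-diminished-seventh chord from the parallel minor on D: D–F–Ab–C.

D F Ab C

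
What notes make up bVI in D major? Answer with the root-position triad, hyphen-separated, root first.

Scale degree 6 in D major is B. bVI uses the lowered form, Bb, taken from D minor. Stacking thirds in D minor on Bb gives Bb–D–F.

Bb-D-F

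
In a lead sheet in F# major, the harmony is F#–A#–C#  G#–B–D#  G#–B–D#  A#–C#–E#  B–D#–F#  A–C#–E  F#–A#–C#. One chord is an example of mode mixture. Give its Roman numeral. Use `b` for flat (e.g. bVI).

In F# major the diatonic chords are F#, G#m, A#m, B, C#, D#m, E#dim. Of the given chords, F#–A#–C# = F#, G#–B–D# = G#m, A#–C#–E# = A#m and B–D#–F# = B are diatonic. A–C#–E is not: scale degree 3 in F# major carries A#m (iii). In F# minor the chord on that degree is A, so here it functions as bIII, borrowed from the parallel minor.

bIII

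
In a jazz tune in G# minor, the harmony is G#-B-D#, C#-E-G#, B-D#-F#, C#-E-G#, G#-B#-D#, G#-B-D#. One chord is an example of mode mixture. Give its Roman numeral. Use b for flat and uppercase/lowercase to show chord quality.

G# minor has the diatonic set G#m, A#dim, B, C#m, D#, E, F# (with V from harmonic minor). G#–B–D# = G#m, C#–E–G# = C#m and B–D#–F# = B are all diatonic. G#–B#–D# doesn't fit — on degree 1 G# minor would have G#m (i). G# is the degree-1 chord of G# major, so it is the borrowed I.

I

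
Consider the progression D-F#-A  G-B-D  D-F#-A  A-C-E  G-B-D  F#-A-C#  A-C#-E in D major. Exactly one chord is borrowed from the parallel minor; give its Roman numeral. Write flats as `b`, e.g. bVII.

v

The diatonic triads in D major are D, Em, F#m, G, A, Bm, C#dim. D–F#–A = D, G–B–D = G, F#–A–C# = F#m and A–C#–E = A are all diatonic. But A–C–E is foreign: the diatonic V on degree 5 is A, whereas Am comes from D minor. It is labeled v.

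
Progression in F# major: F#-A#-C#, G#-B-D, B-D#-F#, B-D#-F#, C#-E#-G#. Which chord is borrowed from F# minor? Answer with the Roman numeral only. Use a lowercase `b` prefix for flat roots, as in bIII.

In F# major the diatonic chords are F#, G#m, A#m, B, C#, D#m, E#dim. F#–A#–C# = F#, B–D#–F# = B and C#–E#–G# = C# are all diatonic. G#–B–D is not: scale degree 2 in F# major carries G#m (ii). In F# minor the chord on that degree is G#dim, so here it functions as ii°, borrowed from the parallel minor.

ii°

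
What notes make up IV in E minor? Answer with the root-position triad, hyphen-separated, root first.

The root, A, is scale degree 4 — the same note in E minor and E major; only the chord quality changes. Building the major chord from the parallel major on A: A–C#–E.

A-C#-E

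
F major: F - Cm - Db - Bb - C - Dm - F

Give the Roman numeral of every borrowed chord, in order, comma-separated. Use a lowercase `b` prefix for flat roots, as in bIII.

v, bVI

The diatonic triads in F major are F, Gm, Am, Bb, C, Dm, Edim. F, Bb, C and Dm all belong to that set. Cm (C–Eb–G) is not: scale degree 5 in F major carries C (V). In F minor the chord on that degree is Cm, so here it functions as v, borrowed from the parallel minor. But Db (Db–F–Ab) is foreign: the diatonic vi on degree 6 is Dm, whereas Db comes from F minor. It is labeled bVI.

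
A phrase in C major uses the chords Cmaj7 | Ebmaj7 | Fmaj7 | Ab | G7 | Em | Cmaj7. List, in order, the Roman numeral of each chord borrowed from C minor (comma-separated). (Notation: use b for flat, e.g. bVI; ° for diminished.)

The diatonic triads in C major are C, Dm, Em, F, G, Am, Bdim. Of the given chords, Cmaj7, Fmaj7, G7 and Em are diatonic. Ebmaj7 (Eb–G–Bb–D) is not: scale degree 3 in C major carries Em (iii). In C minor the chord on that degree is Ebmaj7, so here it functions as bIIImaj7, borrowed from the parallel minor. Ab (Ab–C–Eb) is not: scale degree 6 in C major carries Am (vi). In C minor the chord on that degree is Ab, so here it functions as bVI, borrowed from the parallel minor.

bIIImaj7, bVI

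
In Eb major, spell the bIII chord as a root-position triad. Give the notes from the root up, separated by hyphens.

Gb-Bb-Db

bIII is built on the lowered scale degree 3. In Eb major degree 3 is G; lowered it becomes Gb. In Eb minor the chord on Gb is Gb–Bb–Db.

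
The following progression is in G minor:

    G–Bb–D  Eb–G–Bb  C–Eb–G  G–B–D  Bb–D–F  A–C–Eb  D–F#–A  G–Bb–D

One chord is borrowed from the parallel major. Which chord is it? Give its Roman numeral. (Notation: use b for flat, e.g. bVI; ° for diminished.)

In G minor (with V from harmonic minor) the diatonic chords are Gm, Adim, Bb, Cm, D, Eb, F. G–Bb–D = Gm, Eb–G–Bb = Eb, C–Eb–G = Cm, Bb–D–F = Bb, A–C–Eb = Adim and D–F#–A = D all belong to that set. G–B–D doesn't fit — on degree 1 G minor would have Gm (i). G is the degree-1 chord of G major, so it is the borrowed I.

I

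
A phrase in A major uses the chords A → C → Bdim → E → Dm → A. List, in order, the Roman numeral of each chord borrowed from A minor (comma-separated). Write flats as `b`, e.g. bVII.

In A major the diatonic chords are A, Bm, C#m, D, E, F#m, G#dim. A and E both belong to that set. C (C–E–G) is not: scale degree 3 in A major carries C#m (iii). In A minor the chord on that degree is C, so here it functions as bIII, borrowed from the parallel minor. Bdim (B–D–F) is not: scale degree 2 in A major carries Bm (ii). In A minor the chord on that degree is Bdim, so here it functions as ii°, borrowed from the parallel minor. Dm (D–F–A) doesn't fit — on degree 4 A major would have D (IV). Dm is the degree-4 chord of A minor, so it is the borrowed iv.

bIII, ii°, iv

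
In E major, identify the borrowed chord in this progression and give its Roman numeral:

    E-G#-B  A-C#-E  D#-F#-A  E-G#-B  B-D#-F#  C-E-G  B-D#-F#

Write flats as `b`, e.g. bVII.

bVI

The diatonic triads in E major are E, F#m, G#m, A, B, C#m, D#dim. Of the given chords, E–G#–B = E, A–C#–E = A, D#–F#–A = D#dim and B–D#–F# = B are diatonic. C–E–G doesn't fit — on degree 6 E major would have C#m (vi). C is the degree-6 chord of E minor, so it is the borrowed bVI.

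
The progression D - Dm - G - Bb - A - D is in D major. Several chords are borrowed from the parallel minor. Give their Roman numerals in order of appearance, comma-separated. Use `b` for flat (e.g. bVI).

i, bVI

The diatonic triads in D major are D, Em, F#m, G, A, Bm, C#dim. Of the given chords, D, G and A are diatonic. But Dm (D–F–A) is foreign: the diatonic I on degree 1 is D, whereas Dm comes from D minor. It is labeled i. But Bb (Bb–D–F) is foreign: the diatonic vi on degree 6 is Bm, whereas Bb comes from D minor. It is labeled bVI.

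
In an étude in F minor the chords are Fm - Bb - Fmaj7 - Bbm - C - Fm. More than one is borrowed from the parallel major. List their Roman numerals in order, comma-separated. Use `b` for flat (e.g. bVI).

IV, Imaj7

The diatonic triads in F minor (with V from harmonic minor) are Fm, Gdim, Ab, Bbm, C, Db, Eb. Of the given chords, Fm, Bbm and C are diatonic. But Bb (Bb–D–F) is foreign: the diatonic iv on degree 4 is Bbm, whereas Bb comes from F major. It is labeled IV. Fmaj7 (F–A–C–E) is not: scale degree 1 in F minor carries Fm (i). In F major the chord on that degree is Fmaj7, so here it functions as Imaj7, borrowed from the parallel major.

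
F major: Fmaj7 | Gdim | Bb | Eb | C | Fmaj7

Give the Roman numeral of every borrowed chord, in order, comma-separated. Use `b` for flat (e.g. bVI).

ii°, bVII

The diatonic triads in F major are F, Gm, Am, Bb, C, Dm, Edim. Of the given chords, Fmaj7, Bb and C are diatonic. Gdim (G–Bb–Db) is not: scale degree 2 in F major carries Gm (ii). In F minor the chord on that degree is Gdim, so here it functions as ii°, borrowed from the parallel minor. Eb (Eb–G–Bb) doesn't fit — on degree 7 F major would have Edim (vii°). Eb is the degree-7 chord of F minor, so it is the borrowed bVII.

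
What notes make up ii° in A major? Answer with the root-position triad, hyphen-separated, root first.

B-D-F

ii° is built on scale degree 2, which is B in both A major and its parallel. In A minor the chord on B is B–D–F.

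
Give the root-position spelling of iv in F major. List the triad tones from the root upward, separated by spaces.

The root, Bb, is scale degree 4 — the same note in F major and F minor; only the chord quality changes. Stacking thirds in F minor on Bb gives Bb–Db–F.

Bb Db F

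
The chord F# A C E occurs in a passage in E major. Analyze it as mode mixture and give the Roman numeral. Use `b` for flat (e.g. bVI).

The root F# is the diatonic 2nd degree of E major; the borrowing shows in the chord quality. The diatonic chord on degree 2 would be F#m (ii), but F#–A–C–E is the half-diminished-seventh chord from E minor. As a borrowed chord it is labeled iiø7.

iiø7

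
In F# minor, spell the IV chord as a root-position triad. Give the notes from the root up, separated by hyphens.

B-D#-F#

IV is built on scale degree 4, which is B in both F# minor and its parallel. Stacking thirds in F# major on B gives B–D#–F#.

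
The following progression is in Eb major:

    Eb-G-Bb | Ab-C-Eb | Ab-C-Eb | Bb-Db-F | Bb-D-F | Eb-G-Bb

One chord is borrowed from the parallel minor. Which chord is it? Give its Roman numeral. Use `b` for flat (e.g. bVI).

v

Eb major has the diatonic set Eb, Fm, Gm, Ab, Bb, Cm, Ddim. Eb–G–Bb = Eb, Ab–C–Eb = Ab and Bb–D–F = Bb all belong to that set. But Bb–Db–F is foreign: the diatonic V on degree 5 is Bb, whereas Bbm comes from Eb minor. It is labeled v.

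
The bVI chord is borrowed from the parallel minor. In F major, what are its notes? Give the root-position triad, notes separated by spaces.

Db F Ab

Scale degree 6 in F major is D. bVI uses the lowered form, Db, taken from F minor. Building the major chord from the parallel minor on Db: Db–F–Ab.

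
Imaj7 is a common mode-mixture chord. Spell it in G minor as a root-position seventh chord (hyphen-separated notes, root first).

G-B-D-F#

Imaj7 is built on scale degree 1, which is G in both G minor and its parallel. Building the major-seventh chord from the parallel major on G: G–B–D–F#.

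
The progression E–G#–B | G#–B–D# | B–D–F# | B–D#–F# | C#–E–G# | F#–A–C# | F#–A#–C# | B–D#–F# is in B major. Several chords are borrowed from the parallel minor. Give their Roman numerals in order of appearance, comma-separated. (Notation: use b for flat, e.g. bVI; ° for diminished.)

In B major the diatonic chords are B, C#m, D#m, E, F#, G#m, A#dim. Of the given chords, E–G#–B = E, G#–B–D# = G#m, B–D#–F# = B, C#–E–G# = C#m and F#–A#–C# = F# are diatonic. B–D–F# is not: scale degree 1 in B major carries B (I). In B minor the chord on that degree is Bm, so here it functions as i, borrowed from the parallel minor. F#–A–C# doesn't fit — on degree 5 B major would have F# (V). F#m is the degree-5 chord of B minor, so it is the borrowed v.

i, v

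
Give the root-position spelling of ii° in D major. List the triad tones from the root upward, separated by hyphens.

E-G-Bb

ii° is built on scale degree 2, which is E in both D major and its parallel. Stacking thirds in D minor on E gives E–G–Bb.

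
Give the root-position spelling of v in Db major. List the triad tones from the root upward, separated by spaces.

Ab Cb Eb

v is built on scale degree 5, which is Ab in both Db major and its parallel. In Db minor the chord on Ab is Ab–Cb–Eb.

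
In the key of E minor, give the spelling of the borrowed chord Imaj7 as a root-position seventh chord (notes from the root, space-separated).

E G# B D#

The root, E, is scale degree 1 — the same note in E minor and E major; only the chord quality changes. In E major the chord on E is E–G#–B–D#.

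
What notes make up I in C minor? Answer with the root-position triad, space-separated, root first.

I is built on scale degree 1, which is C in both C minor and its parallel. Building the major chord from the parallel major on C: C–E–G.

C E G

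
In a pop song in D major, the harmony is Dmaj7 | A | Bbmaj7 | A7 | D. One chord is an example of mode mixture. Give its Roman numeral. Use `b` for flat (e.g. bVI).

The diatonic triads in D major are D, Em, F#m, G, A, Bm, C#dim. Dmaj7, A, A7 and D all belong to that set. Bbmaj7 (Bb–D–F–A) is not: scale degree 6 in D major carries Bm (vi). In D minor the chord on that degree is Bbmaj7, so here it functions as bVImaj7, borrowed from the parallel minor.

bVImaj7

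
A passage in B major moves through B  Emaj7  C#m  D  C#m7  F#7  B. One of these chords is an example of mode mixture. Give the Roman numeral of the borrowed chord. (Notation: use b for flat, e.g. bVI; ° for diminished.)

bIII

B major has the diatonic set B, C#m, D#m, E, F#, G#m, A#dim. Of the given chords, B, Emaj7, C#m, C#m7 and F#7 are diatonic. D (D–F#–A) is not: scale degree 3 in B major carries D#m (iii). In B minor the chord on that degree is D, so here it functions as bIII, borrowed from the parallel minor.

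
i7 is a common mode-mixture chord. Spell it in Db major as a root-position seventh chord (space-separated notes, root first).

Db Fb Ab Cb

The root, Db, is scale degree 1 — the same note in Db major and Db minor; only the chord quality changes. Building the minor-seventh chord from the parallel minor on Db: Db–Fb–Ab–Cb.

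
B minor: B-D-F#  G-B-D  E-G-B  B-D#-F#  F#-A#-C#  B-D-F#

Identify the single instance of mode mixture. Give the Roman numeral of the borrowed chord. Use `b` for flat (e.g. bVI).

I

The diatonic triads in B minor (with V from harmonic minor) are Bm, C#dim, D, Em, F#, G, A. B–D–F# = Bm, G–B–D = G, E–G–B = Em and F#–A#–C# = F# are all diatonic. But B–D#–F# is foreign: the diatonic i on degree 1 is Bm, whereas B comes from B major. It is labeled I.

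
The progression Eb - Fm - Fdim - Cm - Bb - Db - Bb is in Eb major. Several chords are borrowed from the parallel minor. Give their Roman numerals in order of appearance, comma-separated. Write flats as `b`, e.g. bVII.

ii°, bVII

Eb major has the diatonic set Eb, Fm, Gm, Ab, Bb, Cm, Ddim. Eb, Fm, Cm and Bb all belong to that set. Fdim (F–Ab–Cb) doesn't fit — on degree 2 Eb major would have Fm (ii). Fdim is the degree-2 chord of Eb minor, so it is the borrowed ii°. But Db (Db–F–Ab) is foreign: the diatonic vii° on degree 7 is Ddim, whereas Db comes from Eb minor. It is labeled bVII.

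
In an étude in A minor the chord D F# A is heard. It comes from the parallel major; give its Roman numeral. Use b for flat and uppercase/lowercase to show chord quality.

IV

The root D is the diatonic 4th degree of A minor; the borrowing shows in the chord quality. Diatonically A minor has Dm (iv) on that degree; D–F#–A is instead the major chord native to A major, so it takes the label IV.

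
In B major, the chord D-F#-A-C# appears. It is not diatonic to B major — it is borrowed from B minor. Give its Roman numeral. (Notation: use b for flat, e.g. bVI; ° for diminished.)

In B major scale degree 3 is D#; D is its lowered form, from B minor. D–F#–A–C# is a major-seventh chord — the form found in B minor, not the diatonic iii (D#m). Borrowed into B major it is written bIIImaj7.

bIIImaj7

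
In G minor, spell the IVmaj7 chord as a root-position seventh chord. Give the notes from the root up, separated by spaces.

C E G B

The root, C, is scale degree 4 — the same note in G minor and G major; only the chord quality changes. In G major the chord on C is C–E–G–B.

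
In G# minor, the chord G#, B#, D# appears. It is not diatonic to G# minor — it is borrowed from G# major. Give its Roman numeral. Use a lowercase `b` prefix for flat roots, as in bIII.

I

G# is scale degree 1 in G# minor. G#–B#–D# is a major chord — the form found in G# major, not the diatonic i (G#m). Borrowed into G# minor it is written I.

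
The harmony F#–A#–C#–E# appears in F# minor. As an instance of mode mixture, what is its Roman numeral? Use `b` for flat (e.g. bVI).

Imaj7

F# is scale degree 1 in F# minor. Diatonically F# minor has F#m (i) on that degree; F#–A#–C#–E# is instead the major-seventh chord native to F# major, so it takes the label Imaj7.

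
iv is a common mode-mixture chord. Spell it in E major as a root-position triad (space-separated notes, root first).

A C E

The root, A, is scale degree 4 — the same note in E major and E minor; only the chord quality changes. Stacking thirds in E minor on A gives A–C–E.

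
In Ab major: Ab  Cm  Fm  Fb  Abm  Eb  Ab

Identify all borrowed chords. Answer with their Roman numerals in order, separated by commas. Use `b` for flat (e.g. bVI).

In Ab major the diatonic chords are Ab, Bbm, Cm, Db, Eb, Fm, Gdim. Ab, Cm, Fm and Eb all belong to that set. Fb (Fb–Ab–Cb) doesn't fit — on degree 6 Ab major would have Fm (vi). Fb is the degree-6 chord of Ab minor, so it is the borrowed bVI. Abm (Ab–Cb–Eb) is not: scale degree 1 in Ab major carries Ab (I). In Ab minor the chord on that degree is Abm, so here it functions as i, borrowed from the parallel minor.

bVI, i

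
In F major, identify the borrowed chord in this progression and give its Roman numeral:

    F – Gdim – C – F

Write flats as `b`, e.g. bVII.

The diatonic triads in F major are F, Gm, Am, Bb, C, Dm, Edim. F and C are both diatonic. Gdim (G–Bb–Db) is not: scale degree 2 in F major carries Gm (ii). In F minor the chord on that degree is Gdim, so here it functions as ii°, borrowed from the parallel minor.

ii°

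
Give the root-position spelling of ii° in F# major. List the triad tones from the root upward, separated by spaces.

The root, G#, is scale degree 2 — the same note in F# major and F# minor; only the chord quality changes. Building the diminished chord from the parallel minor on G#: G#–B–D.

G# B D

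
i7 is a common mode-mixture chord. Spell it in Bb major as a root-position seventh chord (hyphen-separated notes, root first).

The root, Bb, is scale degree 1 — the same note in Bb major and Bb minor; only the chord quality changes. Stacking thirds in Bb minor on Bb gives Bb–Db–F–Ab.

Bb-Db-F-Ab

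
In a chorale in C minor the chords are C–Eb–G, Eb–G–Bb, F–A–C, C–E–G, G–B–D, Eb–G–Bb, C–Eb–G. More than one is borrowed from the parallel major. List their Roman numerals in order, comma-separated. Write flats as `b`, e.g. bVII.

The diatonic triads in C minor (with V from harmonic minor) are Cm, Ddim, Eb, Fm, G, Ab, Bb. Of the given chords, C–Eb–G = Cm, Eb–G–Bb = Eb and G–B–D = G are diatonic. F–A–C is not: scale degree 4 in C minor carries Fm (iv). In C major the chord on that degree is F, so here it functions as IV, borrowed from the parallel major. C–E–G is not: scale degree 1 in C minor carries Cm (i). In C major the chord on that degree is C, so here it functions as I, borrowed from the parallel major.

IV, I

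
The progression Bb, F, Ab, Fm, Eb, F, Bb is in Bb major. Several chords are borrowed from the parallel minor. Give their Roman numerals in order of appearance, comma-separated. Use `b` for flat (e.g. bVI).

bVII, v

Bb major has the diatonic set Bb, Cm, Dm, Eb, F, Gm, Adim. Bb, F and Eb are all diatonic. Ab (Ab–C–Eb) is not: scale degree 7 in Bb major carries Adim (vii°). In Bb minor the chord on that degree is Ab, so here it functions as bVII, borrowed from the parallel minor. But Fm (F–Ab–C) is foreign: the diatonic V on degree 5 is F, whereas Fm comes from Bb minor. It is labeled v.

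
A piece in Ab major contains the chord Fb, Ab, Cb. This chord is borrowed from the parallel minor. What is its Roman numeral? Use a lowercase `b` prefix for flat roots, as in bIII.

bVI

The root Fb is the lowered 6th scale degree — diatonically Ab major has F there. Fb–Ab–Cb is a major chord — the form found in Ab minor, not the diatonic vi (Fm). Borrowed into Ab major it is written bVI.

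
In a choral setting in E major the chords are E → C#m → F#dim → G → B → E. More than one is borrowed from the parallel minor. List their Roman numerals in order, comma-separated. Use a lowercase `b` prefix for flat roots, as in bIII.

In E major the diatonic chords are E, F#m, G#m, A, B, C#m, D#dim. E, C#m and B all belong to that set. But F#dim (F#–A–C) is foreign: the diatonic ii on degree 2 is F#m, whereas F#dim comes from E minor. It is labeled ii°. G (G–B–D) is not: scale degree 3 in E major carries G#m (iii). In E minor the chord on that degree is G, so here it functions as bIII, borrowed from the parallel minor.

ii°, bIII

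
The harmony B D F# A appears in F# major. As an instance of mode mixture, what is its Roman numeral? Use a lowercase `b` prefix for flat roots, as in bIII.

B is scale degree 4 in F# major. The diatonic chord on degree 4 would be B (IV), but B–D–F#–A is the minor-seventh chord from F# minor. As a borrowed chord it is labeled iv7.

iv7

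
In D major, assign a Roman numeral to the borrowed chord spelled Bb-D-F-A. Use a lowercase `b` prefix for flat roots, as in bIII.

bVImaj7

Bb is the lowered form of scale degree 6 in D major (the diatonic degree 6 is B). The diatonic chord on degree 6 would be Bm (vi), but Bb–D–F–A is the major-seventh chord from D minor. As a borrowed chord it is labeled bVImaj7.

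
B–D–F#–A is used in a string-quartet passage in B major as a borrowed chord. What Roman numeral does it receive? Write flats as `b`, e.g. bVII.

i7

The root B is the diatonic 1st degree of B major; the borrowing shows in the chord quality. Diatonically B major has B (I) on that degree; B–D–F#–A is instead the minor-seventh chord native to B minor, so it takes the label i7.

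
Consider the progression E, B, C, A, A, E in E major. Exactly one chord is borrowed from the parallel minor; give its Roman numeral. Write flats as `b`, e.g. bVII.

E major has the diatonic set E, F#m, G#m, A, B, C#m, D#dim. Of the given chords, E, B and A are diatonic. But C (C–E–G) is foreign: the diatonic vi on degree 6 is C#m, whereas C comes from E minor. It is labeled bVI.

bVI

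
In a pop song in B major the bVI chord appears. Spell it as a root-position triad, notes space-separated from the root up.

The root of bVI is the lowered 6th degree: G# becomes G. In B minor the chord on G is G–B–D.

G B D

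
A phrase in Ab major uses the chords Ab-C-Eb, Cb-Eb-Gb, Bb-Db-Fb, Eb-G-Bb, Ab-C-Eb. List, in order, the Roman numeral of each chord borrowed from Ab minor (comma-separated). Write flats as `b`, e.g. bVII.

bIII, ii°

In Ab major the diatonic chords are Ab, Bbm, Cm, Db, Eb, Fm, Gdim. Of the given chords, Ab–C–Eb = Ab and Eb–G–Bb = Eb are diatonic. Cb–Eb–Gb is not: scale degree 3 in Ab major carries Cm (iii). In Ab minor the chord on that degree is Cb, so here it functions as bIII, borrowed from the parallel minor. Bb–Db–Fb doesn't fit — on degree 2 Ab major would have Bbm (ii). Bbdim is the degree-2 chord of Ab minor, so it is the borrowed ii°.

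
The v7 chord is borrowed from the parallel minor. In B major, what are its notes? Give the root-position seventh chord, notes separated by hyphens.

F#-A-C#-E

The root, F#, is scale degree 5 — the same note in B major and B minor; only the chord quality changes. In B minor the chord on F# is F#–A–C#–E.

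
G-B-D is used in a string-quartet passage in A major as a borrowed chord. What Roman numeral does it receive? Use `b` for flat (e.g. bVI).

In A major scale degree 7 is G#; G is its lowered form, from A minor. Diatonically A major has G#dim (vii°) on that degree; G–B–D is instead the major chord native to A minor, so it takes the label bVII.

bVII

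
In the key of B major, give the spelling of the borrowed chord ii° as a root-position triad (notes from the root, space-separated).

ii° is built on scale degree 2, which is C# in both B major and its parallel. Building the diminished chord from the parallel minor on C#: C#–E–G.

C# E G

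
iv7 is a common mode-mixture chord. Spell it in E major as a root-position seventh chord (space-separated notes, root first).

The root, A, is scale degree 4 — the same note in E major and E minor; only the chord quality changes. Building the minor-seventh chord from the parallel minor on A: A–C–E–G.

A C E G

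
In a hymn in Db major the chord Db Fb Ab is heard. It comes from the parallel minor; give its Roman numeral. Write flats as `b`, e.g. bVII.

The root Db is the diatonic 1st degree of Db major; the borrowing shows in the chord quality. Diatonically Db major has Db (I) on that degree; Db–Fb–Ab is instead the minor chord native to Db minor, so it takes the label i.

i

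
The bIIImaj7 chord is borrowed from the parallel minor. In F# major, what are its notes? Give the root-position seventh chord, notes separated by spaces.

The root of bIIImaj7 is the lowered 3rd degree: A# becomes A. In F# minor the chord on A is A–C#–E–G#.

A C# E G#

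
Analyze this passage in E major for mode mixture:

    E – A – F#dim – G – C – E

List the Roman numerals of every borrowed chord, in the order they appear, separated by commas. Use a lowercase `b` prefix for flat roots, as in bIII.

The diatonic triads in E major are E, F#m, G#m, A, B, C#m, D#dim. E and A both belong to that set. F#dim (F#–A–C) is not: scale degree 2 in E major carries F#m (ii). In E minor the chord on that degree is F#dim, so here it functions as ii°, borrowed from the parallel minor. But G (G–B–D) is foreign: the diatonic iii on degree 3 is G#m, whereas G comes from E minor. It is labeled bIII. C (C–E–G) doesn't fit — on degree 6 E major would have C#m (vi). C is the degree-6 chord of E minor, so it is the borrowed bVI.

ii°, bIII, bVI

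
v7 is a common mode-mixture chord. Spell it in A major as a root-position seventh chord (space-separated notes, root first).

v7 is built on scale degree 5, which is E in both A major and its parallel. Stacking thirds in A minor on E gives E–G–B–D.

E G B D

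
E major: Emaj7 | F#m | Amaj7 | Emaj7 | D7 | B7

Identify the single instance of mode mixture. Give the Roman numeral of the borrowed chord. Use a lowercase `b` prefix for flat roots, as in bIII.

bVII7

The diatonic triads in E major are E, F#m, G#m, A, B, C#m, D#dim. Emaj7, F#m, Amaj7 and B7 all belong to that set. D7 (D–F#–A–C) is not: scale degree 7 in E major carries D#dim (vii°). In E minor the chord on that degree is D7, so here it functions as bVII7, borrowed from the parallel minor.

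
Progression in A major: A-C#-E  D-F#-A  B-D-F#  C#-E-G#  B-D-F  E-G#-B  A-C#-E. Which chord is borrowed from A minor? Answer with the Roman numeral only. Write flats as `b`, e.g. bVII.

ii°

The diatonic triads in A major are A, Bm, C#m, D, E, F#m, G#dim. A–C#–E = A, D–F#–A = D, B–D–F# = Bm, C#–E–G# = C#m and E–G#–B = E all belong to that set. But B–D–F is foreign: the diatonic ii on degree 2 is Bm, whereas Bdim comes from A minor. It is labeled ii°.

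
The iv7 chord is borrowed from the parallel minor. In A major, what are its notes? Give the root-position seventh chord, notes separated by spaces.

D F A C

The root, D, is scale degree 4 — the same note in A major and A minor; only the chord quality changes. In A minor the chord on D is D–F–A–C.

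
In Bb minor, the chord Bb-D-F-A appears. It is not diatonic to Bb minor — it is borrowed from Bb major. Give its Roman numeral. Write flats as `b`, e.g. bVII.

The root Bb is the diatonic 1st degree of Bb minor; the borrowing shows in the chord quality. Bb–D–F–A is a major-seventh chord — the form found in Bb major, not the diatonic i (Bbm). Borrowed into Bb minor it is written Imaj7.

Imaj7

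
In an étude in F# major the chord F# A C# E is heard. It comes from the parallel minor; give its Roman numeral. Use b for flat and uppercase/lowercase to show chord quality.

i7

The root F# is the diatonic 1st degree of F# major; the borrowing shows in the chord quality. F#–A–C#–E is a minor-seventh chord — the form found in F# minor, not the diatonic I (F#). Borrowed into F# major it is written i7.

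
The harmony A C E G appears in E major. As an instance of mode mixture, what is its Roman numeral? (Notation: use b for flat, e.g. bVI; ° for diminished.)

A is scale degree 4 in E major. Diatonically E major has A (IV) on that degree; A–C–E–G is instead the minor-seventh chord native to E minor, so it takes the label iv7.

iv7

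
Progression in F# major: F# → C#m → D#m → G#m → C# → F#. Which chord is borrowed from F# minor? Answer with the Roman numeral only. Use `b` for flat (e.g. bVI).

v

The diatonic triads in F# major are F#, G#m, A#m, B, C#, D#m, E#dim. F#, D#m, G#m and C# all belong to that set. But C#m (C#–E–G#) is foreign: the diatonic V on degree 5 is C#, whereas C#m comes from F# minor. It is labeled v.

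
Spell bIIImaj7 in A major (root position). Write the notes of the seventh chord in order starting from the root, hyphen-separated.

C-E-G-B

bIIImaj7 is built on the lowered scale degree 3. In A major degree 3 is C#; lowered it becomes C. In A minor the chord on C is C–E–G–B.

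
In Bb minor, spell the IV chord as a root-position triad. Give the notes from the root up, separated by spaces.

The root, Eb, is scale degree 4 — the same note in Bb minor and Bb major; only the chord quality changes. Building the major chord from the parallel major on Eb: Eb–G–Bb.

Eb G Bb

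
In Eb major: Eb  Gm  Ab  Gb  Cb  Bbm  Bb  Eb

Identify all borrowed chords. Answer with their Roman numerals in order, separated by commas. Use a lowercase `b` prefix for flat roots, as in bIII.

The diatonic triads in Eb major are Eb, Fm, Gm, Ab, Bb, Cm, Ddim. Eb, Gm, Ab and Bb all belong to that set. But Gb (Gb–Bb–Db) is foreign: the diatonic iii on degree 3 is Gm, whereas Gb comes from Eb minor. It is labeled bIII. Cb (Cb–Eb–Gb) doesn't fit — on degree 6 Eb major would have Cm (vi). Cb is the degree-6 chord of Eb minor, so it is the borrowed bVI. Bbm (Bb–Db–F) doesn't fit — on degree 5 Eb major would have Bb (V). Bbm is the degree-5 chord of Eb minor, so it is the borrowed v.

bIII, bVI, v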